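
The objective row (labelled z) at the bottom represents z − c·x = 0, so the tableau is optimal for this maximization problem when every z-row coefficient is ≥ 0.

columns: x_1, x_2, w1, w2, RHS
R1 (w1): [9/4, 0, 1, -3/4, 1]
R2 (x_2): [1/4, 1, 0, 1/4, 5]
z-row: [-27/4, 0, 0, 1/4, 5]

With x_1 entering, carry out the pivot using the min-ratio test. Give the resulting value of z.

8

Ratio test on column x_1 — row 1: 1/(9/4) = 4/9; row 2: 5/(1/4) = 20. Minimum is 4/9 at row 1 (w1 leaves); pivot element 9/4.
Pivot on row 1; the z-row RHS becomes 5 − (-27/4)·(4/9) = 8.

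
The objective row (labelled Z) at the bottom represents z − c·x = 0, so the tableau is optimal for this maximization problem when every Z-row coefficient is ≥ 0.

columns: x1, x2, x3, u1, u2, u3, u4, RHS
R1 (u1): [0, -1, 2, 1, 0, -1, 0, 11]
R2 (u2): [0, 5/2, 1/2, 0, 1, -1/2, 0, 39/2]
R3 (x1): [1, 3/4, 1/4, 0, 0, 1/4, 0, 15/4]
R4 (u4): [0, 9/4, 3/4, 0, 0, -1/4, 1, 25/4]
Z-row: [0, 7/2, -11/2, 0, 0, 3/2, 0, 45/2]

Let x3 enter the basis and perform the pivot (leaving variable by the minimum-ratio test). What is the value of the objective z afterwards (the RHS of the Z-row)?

Ratio test on column x3 — row 1: 11/2 = 11/2; row 2: (39/2)/(1/2) = 39; row 3: (15/4)/(1/4) = 15; row 4: (25/4)/(3/4) = 25/3. Minimum is 11/2 at row 1 (u1 leaves); pivot element 2.
Pivot on row 1; the Z-row RHS becomes 45/2 − (-11/2)·(11/2) = 211/4.

211/4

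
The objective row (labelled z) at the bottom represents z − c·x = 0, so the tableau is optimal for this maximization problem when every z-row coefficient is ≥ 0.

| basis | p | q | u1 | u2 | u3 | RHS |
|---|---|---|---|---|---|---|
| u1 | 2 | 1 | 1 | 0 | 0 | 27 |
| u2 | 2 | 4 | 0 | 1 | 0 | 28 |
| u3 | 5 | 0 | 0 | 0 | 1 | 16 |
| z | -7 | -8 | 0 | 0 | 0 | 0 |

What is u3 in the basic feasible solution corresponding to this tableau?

u3 is basic (row 3); its value is the RHS of that row, 16.

16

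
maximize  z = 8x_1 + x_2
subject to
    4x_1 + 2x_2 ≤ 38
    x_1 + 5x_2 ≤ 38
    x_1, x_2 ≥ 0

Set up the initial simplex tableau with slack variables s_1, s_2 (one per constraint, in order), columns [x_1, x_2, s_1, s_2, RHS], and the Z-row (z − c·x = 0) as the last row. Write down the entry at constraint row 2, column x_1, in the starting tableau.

Constraint 2 has coefficient 1 on x_1.

1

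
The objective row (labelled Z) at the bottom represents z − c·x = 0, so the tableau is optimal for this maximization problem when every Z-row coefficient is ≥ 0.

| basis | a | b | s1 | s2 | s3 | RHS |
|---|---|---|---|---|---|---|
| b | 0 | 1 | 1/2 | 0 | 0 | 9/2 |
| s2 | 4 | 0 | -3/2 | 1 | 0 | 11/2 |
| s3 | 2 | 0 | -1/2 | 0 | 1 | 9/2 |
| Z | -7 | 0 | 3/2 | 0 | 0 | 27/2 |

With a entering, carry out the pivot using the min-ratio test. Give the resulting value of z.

Ratio test on column a — row 1: entry 0 ≤ 0; row 2: (11/2)/4 = 11/8; row 3: (9/2)/2 = 9/4. Minimum is 11/8 at row 2 (s2 leaves); pivot element 4.
Pivot on row 2; the Z-row RHS becomes 27/2 − (-7)·(11/8) = 185/8.

185/8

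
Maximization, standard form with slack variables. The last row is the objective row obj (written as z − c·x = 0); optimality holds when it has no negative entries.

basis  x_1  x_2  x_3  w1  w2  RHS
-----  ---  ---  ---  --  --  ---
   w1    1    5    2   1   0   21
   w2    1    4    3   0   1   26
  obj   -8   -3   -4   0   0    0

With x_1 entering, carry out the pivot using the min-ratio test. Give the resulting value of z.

168

Ratio test on column x_1 — row 1: 21/1 = 21; row 2: 26/1 = 26. Minimum is 21 at row 1 (w1 leaves); pivot element 1.
Pivot on row 1; the obj-row RHS becomes 0 − (-8)·21 = 168.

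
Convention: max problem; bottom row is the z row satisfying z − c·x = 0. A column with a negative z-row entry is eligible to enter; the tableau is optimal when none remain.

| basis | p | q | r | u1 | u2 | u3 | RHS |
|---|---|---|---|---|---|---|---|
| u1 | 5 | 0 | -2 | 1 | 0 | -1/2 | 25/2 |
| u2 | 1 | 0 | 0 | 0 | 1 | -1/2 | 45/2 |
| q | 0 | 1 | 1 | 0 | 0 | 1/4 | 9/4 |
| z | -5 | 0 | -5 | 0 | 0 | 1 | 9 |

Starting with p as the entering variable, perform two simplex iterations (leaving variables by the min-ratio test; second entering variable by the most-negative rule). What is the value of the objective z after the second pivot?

149/4

Ratio test on column p — row 1: (25/2)/5 = 5/2; row 2: (45/2)/1 = 45/2; row 3: entry 0 ≤ 0. Minimum is 5/2 at row 1 (u1 leaves); pivot element 5.
Pivot on row 1; the z-row RHS becomes 9 − (-5)·(5/2) = 43/2.
Next entering variable (most negative z-row entry -7): r.
Ratio test on column r — row 1: entry -2/5 ≤ 0; row 2: 20/(2/5) = 50; row 3: (9/4)/1 = 9/4. Minimum is 9/4 at row 3 (q leaves); pivot element 1.
After the second pivot the z-row RHS is 43/2 − (-7)·(9/4) = 149/4.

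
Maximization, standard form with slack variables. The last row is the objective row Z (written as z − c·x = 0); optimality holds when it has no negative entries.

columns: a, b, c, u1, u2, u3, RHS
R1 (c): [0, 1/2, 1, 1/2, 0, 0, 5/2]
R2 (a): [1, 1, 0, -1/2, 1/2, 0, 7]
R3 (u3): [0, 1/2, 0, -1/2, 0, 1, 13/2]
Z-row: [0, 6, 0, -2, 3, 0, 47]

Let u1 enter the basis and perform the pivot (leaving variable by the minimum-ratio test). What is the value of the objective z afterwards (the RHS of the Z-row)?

Ratio test on column u1 — row 1: (5/2)/(1/2) = 5; row 2: entry -1/2 ≤ 0; row 3: entry -1/2 ≤ 0. Minimum is 5 at row 1 (c leaves); pivot element 1/2.
Pivot on row 1; the Z-row RHS becomes 47 − (-2)·5 = 57.

57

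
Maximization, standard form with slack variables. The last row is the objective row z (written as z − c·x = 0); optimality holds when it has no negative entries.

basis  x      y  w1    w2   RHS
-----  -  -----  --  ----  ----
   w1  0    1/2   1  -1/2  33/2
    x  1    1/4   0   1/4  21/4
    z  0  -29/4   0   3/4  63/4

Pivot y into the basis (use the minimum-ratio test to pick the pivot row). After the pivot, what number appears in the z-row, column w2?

Ratio test on column y — row 1: (33/2)/(1/2) = 33; row 2: (21/4)/(1/4) = 21. Minimum is 21 at row 2 (x leaves); pivot element 1/4.
Divide row 2 by 1/4; eliminate column y from the other rows.
z-row update in column w2: 3/4 − (-29/4)·1 = 8.

8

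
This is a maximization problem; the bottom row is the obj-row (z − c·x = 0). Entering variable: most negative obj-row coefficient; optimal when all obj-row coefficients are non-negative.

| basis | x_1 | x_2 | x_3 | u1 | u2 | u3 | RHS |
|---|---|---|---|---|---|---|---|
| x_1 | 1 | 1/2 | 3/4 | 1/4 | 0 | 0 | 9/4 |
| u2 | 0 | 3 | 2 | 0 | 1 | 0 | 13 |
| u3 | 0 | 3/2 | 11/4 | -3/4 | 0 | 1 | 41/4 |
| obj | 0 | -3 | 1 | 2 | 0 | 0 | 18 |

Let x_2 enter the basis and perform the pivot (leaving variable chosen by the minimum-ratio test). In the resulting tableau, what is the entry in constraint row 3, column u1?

-3/4

Ratio test on column x_2 — row 1: (9/4)/(1/2) = 9/2; row 2: 13/3 = 13/3; row 3: (41/4)/(3/2) = 41/6. Minimum is 13/3 at row 2 (u2 leaves); pivot element 3.
Divide row 2 by 3; eliminate column x_2 from the other rows.
Row 3 update in column u1: -3/4 − (3/2)·0 = -3/4.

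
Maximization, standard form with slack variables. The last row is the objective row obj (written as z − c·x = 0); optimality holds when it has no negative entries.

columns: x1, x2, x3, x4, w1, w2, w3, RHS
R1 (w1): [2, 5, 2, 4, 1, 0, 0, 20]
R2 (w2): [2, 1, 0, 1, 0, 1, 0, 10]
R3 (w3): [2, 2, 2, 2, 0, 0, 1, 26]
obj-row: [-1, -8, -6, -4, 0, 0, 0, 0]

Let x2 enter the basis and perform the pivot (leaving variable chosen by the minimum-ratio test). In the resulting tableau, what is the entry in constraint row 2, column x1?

Ratio test on column x2 — row 1: 20/5 = 4; row 2: 10/1 = 10; row 3: 26/2 = 13. Minimum is 4 at row 1 (w1 leaves); pivot element 5.
Divide row 1 by 5; eliminate column x2 from the other rows.
Row 2 update in column x1: 2 − 1·(2/5) = 8/5.

8/5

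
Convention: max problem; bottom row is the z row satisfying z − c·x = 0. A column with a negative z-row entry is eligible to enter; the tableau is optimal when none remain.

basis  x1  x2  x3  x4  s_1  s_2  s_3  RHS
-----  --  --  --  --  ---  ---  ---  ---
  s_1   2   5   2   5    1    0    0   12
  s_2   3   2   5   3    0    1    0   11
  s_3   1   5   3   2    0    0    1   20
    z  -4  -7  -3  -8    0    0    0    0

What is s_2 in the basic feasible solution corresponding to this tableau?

s_2 is basic (row 2); its value is the RHS of that row, 11.

11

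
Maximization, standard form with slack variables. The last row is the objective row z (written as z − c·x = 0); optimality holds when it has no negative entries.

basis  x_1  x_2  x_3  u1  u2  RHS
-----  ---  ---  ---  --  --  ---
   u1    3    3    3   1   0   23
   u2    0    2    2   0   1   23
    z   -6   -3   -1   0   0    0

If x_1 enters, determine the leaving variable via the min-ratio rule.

u1

Column x_1 entries and ratios — u1: 23/3 = 23/3; u2: 0 ≤ 0, skip.
Smallest ratio is 23/3 in the row of u1, so u1 leaves.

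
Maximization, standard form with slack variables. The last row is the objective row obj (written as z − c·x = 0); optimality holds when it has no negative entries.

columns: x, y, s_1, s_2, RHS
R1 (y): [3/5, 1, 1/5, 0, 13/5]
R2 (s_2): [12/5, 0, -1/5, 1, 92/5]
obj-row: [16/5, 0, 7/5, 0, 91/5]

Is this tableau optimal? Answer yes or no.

yes

Every obj-row coefficient is ≥ 0, so the tableau is optimal.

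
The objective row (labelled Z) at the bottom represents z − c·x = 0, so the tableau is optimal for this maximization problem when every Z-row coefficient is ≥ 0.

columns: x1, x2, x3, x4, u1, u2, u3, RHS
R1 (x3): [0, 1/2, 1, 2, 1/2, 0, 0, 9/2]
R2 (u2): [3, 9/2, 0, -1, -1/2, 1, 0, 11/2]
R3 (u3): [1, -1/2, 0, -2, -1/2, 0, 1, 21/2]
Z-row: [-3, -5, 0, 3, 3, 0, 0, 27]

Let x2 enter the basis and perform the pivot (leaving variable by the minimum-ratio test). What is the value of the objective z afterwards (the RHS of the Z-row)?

298/9

Ratio test on column x2 — row 1: (9/2)/(1/2) = 9; row 2: (11/2)/(9/2) = 11/9; row 3: entry -1/2 ≤ 0. Minimum is 11/9 at row 2 (u2 leaves); pivot element 9/2.
Pivot on row 2; the Z-row RHS becomes 27 − (-5)·(11/9) = 298/9.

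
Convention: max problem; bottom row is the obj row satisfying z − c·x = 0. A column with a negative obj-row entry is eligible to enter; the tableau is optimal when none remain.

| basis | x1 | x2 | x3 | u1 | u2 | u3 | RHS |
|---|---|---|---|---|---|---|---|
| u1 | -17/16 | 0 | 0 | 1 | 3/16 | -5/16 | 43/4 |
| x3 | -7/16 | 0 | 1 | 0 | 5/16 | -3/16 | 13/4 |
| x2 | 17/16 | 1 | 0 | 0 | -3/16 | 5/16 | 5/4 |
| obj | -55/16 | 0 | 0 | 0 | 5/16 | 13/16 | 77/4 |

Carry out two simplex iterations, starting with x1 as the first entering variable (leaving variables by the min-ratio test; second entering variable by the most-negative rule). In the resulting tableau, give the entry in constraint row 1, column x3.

Ratio test on column x1 — row 1: entry -17/16 ≤ 0; row 2: entry -7/16 ≤ 0; row 3: (5/4)/(17/16) = 20/17. Minimum is 20/17 at row 3 (x2 leaves); pivot element 17/16.
Divide row 3 by 17/16; eliminate column x1 from the other rows.
Second iteration: most negative obj-row entry is -5/17 in column u2, so u2 enters.
Ratio test on column u2 — row 1: entry 0 ≤ 0; row 2: (64/17)/(4/17) = 16; row 3: entry -3/17 ≤ 0. Minimum is 16 at row 2 (x3 leaves); pivot element 4/17.
Divide row 2 by 4/17; eliminate column u2 from the other rows.
After both pivots, the entry at constraint row 1, column x3 is 0.

0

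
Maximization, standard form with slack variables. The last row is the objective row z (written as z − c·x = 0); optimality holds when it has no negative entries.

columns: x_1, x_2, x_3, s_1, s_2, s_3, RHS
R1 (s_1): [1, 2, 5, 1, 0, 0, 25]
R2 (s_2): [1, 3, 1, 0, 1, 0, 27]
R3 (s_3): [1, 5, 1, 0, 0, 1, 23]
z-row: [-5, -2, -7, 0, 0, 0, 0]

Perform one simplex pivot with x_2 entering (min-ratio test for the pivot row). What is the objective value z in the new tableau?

46/5

Ratio test on column x_2 — row 1: 25/2 = 25/2; row 2: 27/3 = 9; row 3: 23/5 = 23/5. Minimum is 23/5 at row 3 (s_3 leaves); pivot element 5.
Pivot on row 3; the z-row RHS becomes 0 − (-2)·(23/5) = 46/5.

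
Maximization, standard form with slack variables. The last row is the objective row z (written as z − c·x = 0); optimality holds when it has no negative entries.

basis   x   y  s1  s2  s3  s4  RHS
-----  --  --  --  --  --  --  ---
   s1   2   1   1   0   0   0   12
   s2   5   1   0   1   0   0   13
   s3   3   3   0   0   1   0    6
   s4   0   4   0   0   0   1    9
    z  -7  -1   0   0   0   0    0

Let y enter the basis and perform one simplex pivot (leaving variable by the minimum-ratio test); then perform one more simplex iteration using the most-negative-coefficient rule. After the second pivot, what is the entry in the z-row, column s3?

Ratio test on column y — row 1: 12/1 = 12; row 2: 13/1 = 13; row 3: 6/3 = 2; row 4: 9/4 = 9/4. Minimum is 2 at row 3 (s3 leaves); pivot element 3.
Divide row 3 by 3; eliminate column y from the other rows.
Second iteration: most negative z-row entry is -6 in column x, so x enters.
Ratio test on column x — row 1: 10/1 = 10; row 2: 11/4 = 11/4; row 3: 2/1 = 2; row 4: entry -4 ≤ 0. Minimum is 2 at row 3 (y leaves); pivot element 1.
Divide row 3 by 1; eliminate column x from the other rows.
After both pivots, the entry at the z-row, column s3 is 7/3.

7/3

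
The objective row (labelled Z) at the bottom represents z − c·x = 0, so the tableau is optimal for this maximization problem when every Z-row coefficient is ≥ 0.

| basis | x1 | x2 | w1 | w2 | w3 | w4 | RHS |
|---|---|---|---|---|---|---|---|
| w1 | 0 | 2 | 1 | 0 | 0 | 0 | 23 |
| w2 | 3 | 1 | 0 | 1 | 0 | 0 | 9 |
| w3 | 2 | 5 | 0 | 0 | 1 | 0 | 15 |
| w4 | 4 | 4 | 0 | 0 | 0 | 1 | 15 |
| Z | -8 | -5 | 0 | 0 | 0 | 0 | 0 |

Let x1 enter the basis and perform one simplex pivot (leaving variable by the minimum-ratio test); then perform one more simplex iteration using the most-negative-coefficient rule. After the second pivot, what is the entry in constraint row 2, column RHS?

Ratio test on column x1 — row 1: entry 0 ≤ 0; row 2: 9/3 = 3; row 3: 15/2 = 15/2; row 4: 15/4 = 15/4. Minimum is 3 at row 2 (w2 leaves); pivot element 3.
Divide row 2 by 3; eliminate column x1 from the other rows.
Second iteration: most negative Z-row entry is -7/3 in column x2, so x2 enters.
Ratio test on column x2 — row 1: 23/2 = 23/2; row 2: 3/(1/3) = 9; row 3: 9/(13/3) = 27/13; row 4: 3/(8/3) = 9/8. Minimum is 9/8 at row 4 (w4 leaves); pivot element 8/3.
Divide row 4 by 8/3; eliminate column x2 from the other rows.
After both pivots, the entry at constraint row 2, column RHS is 21/8.

21/8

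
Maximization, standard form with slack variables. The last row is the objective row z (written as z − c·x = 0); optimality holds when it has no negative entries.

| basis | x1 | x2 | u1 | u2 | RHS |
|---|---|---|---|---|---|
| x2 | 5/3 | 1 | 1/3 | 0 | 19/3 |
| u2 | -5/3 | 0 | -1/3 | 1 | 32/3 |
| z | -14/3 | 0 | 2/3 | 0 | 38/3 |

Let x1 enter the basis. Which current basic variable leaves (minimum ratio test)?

x2

Column x1 entries and ratios — x2: (19/3)/(5/3) = 19/5; u2: -5/3 ≤ 0, skip.
Smallest ratio is 19/5 in the row of x2, so x2 leaves.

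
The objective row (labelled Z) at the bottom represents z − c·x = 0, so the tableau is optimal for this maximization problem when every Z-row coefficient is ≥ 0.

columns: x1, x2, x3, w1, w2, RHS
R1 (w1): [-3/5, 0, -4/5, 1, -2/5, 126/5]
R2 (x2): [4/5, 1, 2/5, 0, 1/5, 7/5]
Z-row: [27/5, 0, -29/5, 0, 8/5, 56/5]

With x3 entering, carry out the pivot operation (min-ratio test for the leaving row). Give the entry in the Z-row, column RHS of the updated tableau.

63/2

Ratio test on column x3 — row 1: entry -4/5 ≤ 0; row 2: (7/5)/(2/5) = 7/2. Minimum is 7/2 at row 2 (x2 leaves); pivot element 2/5.
Divide row 2 by 2/5; eliminate column x3 from the other rows.
Z-row update in column RHS: 56/5 − (-29/5)·(7/2) = 63/2.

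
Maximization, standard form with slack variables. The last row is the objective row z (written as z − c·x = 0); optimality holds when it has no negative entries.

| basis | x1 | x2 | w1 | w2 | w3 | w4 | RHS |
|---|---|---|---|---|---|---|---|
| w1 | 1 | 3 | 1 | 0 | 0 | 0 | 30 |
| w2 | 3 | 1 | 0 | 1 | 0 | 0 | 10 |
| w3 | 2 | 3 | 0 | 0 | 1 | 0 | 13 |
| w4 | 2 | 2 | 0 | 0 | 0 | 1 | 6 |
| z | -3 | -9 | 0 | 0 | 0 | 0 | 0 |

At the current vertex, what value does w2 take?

10

w2 is basic (row 2); its value is the RHS of that row, 10.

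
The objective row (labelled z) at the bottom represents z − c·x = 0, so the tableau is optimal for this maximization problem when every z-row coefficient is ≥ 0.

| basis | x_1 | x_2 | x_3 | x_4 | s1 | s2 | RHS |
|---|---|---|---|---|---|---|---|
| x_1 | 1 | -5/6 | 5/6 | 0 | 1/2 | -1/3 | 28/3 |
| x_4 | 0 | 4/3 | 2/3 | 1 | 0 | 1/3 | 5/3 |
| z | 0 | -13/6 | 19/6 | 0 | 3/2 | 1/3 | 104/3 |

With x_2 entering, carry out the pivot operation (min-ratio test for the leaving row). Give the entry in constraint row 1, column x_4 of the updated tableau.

Ratio test on column x_2 — row 1: entry -5/6 ≤ 0; row 2: (5/3)/(4/3) = 5/4. Minimum is 5/4 at row 2 (x_4 leaves); pivot element 4/3.
Divide row 2 by 4/3; eliminate column x_2 from the other rows.
Row 1 update in column x_4: 0 − (-5/6)·(3/4) = 5/8.

5/8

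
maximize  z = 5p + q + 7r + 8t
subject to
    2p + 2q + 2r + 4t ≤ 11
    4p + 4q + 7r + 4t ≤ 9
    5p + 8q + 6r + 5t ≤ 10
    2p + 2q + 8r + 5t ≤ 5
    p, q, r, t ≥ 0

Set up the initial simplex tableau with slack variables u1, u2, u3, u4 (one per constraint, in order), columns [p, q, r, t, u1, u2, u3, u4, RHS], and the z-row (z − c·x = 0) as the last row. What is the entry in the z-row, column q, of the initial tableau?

-1

The z-row carries the negated objective coefficients: the q entry is -1.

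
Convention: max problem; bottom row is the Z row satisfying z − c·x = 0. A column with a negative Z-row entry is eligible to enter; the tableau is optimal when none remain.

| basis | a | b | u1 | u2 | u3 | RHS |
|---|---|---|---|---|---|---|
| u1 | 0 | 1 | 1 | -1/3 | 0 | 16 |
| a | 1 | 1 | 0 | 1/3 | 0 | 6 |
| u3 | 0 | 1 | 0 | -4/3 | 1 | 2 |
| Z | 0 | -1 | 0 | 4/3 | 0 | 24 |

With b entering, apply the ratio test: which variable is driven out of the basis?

Column b entries and ratios — u1: 16/1 = 16; a: 6/1 = 6; u3: 2/1 = 2.
Smallest ratio is 2 in the row of u3, so u3 leaves.

u3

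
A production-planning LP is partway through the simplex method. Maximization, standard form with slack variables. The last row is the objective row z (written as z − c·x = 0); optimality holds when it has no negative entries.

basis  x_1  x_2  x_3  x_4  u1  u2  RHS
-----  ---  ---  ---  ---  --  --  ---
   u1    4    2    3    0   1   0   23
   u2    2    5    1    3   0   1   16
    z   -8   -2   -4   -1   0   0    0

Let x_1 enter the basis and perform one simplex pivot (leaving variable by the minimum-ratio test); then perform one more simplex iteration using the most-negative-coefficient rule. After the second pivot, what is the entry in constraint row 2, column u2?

Ratio test on column x_1 — row 1: 23/4 = 23/4; row 2: 16/2 = 8. Minimum is 23/4 at row 1 (u1 leaves); pivot element 4.
Divide row 1 by 4; eliminate column x_1 from the other rows.
Second iteration: most negative z-row entry is -1 in column x_4, so x_4 enters.
Ratio test on column x_4 — row 1: entry 0 ≤ 0; row 2: (9/2)/3 = 3/2. Minimum is 3/2 at row 2 (u2 leaves); pivot element 3.
Divide row 2 by 3; eliminate column x_4 from the other rows.
After both pivots, the entry at constraint row 2, column u2 is 1/3.

1/3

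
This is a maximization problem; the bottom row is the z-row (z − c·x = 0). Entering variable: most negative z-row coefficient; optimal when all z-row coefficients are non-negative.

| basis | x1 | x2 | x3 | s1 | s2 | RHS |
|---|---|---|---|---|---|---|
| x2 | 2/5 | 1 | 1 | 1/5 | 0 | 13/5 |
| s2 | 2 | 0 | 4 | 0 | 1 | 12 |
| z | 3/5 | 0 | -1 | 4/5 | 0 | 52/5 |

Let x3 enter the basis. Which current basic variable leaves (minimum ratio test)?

Column x3 entries and ratios — x2: (13/5)/1 = 13/5; s2: 12/4 = 3.
Smallest ratio is 13/5 in the row of x2, so x2 leaves.

x2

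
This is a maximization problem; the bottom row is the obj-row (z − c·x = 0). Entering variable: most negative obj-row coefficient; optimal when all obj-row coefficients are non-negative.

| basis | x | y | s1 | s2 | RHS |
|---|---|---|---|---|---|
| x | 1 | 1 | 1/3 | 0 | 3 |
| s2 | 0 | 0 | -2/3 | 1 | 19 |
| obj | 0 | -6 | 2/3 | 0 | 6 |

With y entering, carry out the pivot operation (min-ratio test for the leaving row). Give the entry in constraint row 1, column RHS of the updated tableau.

Ratio test on column y — row 1: 3/1 = 3; row 2: entry 0 ≤ 0. Minimum is 3 at row 1 (x leaves); pivot element 1.
Divide row 1 by 1; eliminate column y from the other rows.
In the new row 1, the RHS entry is the old entry divided by the pivot: 3/1 = 3.

3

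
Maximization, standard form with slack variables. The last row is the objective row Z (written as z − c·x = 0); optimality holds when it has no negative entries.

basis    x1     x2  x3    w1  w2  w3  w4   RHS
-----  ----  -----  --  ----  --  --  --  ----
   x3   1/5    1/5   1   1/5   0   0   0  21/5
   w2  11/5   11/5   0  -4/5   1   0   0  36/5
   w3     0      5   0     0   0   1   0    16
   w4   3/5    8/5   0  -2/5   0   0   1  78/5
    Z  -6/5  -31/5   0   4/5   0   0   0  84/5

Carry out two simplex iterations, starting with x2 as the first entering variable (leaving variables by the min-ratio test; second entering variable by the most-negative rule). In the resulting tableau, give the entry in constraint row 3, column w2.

Ratio test on column x2 — row 1: (21/5)/(1/5) = 21; row 2: (36/5)/(11/5) = 36/11; row 3: 16/5 = 16/5; row 4: (78/5)/(8/5) = 39/4. Minimum is 16/5 at row 3 (w3 leaves); pivot element 5.
Divide row 3 by 5; eliminate column x2 from the other rows.
Second iteration: most negative Z-row entry is -6/5 in column x1, so x1 enters.
Ratio test on column x1 — row 1: (89/25)/(1/5) = 89/5; row 2: (4/25)/(11/5) = 4/55; row 3: entry 0 ≤ 0; row 4: (262/25)/(3/5) = 262/15. Minimum is 4/55 at row 2 (w2 leaves); pivot element 11/5.
Divide row 2 by 11/5; eliminate column x1 from the other rows.
After both pivots, the entry at constraint row 3, column w2 is 0.

0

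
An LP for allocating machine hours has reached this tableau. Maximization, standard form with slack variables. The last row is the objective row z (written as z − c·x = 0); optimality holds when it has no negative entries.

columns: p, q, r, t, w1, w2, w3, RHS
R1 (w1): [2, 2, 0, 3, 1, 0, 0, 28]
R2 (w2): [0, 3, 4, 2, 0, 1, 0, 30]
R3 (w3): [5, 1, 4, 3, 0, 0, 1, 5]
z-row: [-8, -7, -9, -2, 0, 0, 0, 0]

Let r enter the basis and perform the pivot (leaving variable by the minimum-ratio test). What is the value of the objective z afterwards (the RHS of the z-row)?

45/4

Ratio test on column r — row 1: entry 0 ≤ 0; row 2: 30/4 = 15/2; row 3: 5/4 = 5/4. Minimum is 5/4 at row 3 (w3 leaves); pivot element 4.
Pivot on row 3; the z-row RHS becomes 0 − (-9)·(5/4) = 45/4.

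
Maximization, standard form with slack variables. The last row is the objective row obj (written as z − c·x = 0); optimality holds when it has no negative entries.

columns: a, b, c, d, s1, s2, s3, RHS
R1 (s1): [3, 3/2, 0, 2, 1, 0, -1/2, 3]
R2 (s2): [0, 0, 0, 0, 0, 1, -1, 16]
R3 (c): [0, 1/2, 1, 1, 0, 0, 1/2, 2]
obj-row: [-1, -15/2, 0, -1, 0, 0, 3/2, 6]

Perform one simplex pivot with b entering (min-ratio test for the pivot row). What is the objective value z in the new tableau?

21

Ratio test on column b — row 1: 3/(3/2) = 2; row 2: entry 0 ≤ 0; row 3: 2/(1/2) = 4. Minimum is 2 at row 1 (s1 leaves); pivot element 3/2.
Pivot on row 1; the obj-row RHS becomes 6 − (-15/2)·2 = 21.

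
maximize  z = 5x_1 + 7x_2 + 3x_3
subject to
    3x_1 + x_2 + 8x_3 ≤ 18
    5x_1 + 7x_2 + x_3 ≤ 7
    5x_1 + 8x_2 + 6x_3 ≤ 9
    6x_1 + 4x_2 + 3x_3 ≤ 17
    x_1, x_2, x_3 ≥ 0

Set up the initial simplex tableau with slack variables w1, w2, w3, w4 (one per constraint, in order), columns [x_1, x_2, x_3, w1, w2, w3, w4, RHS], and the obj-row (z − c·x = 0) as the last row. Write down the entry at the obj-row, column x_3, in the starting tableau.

The obj-row carries the negated objective coefficients: the x_3 entry is -3.

-3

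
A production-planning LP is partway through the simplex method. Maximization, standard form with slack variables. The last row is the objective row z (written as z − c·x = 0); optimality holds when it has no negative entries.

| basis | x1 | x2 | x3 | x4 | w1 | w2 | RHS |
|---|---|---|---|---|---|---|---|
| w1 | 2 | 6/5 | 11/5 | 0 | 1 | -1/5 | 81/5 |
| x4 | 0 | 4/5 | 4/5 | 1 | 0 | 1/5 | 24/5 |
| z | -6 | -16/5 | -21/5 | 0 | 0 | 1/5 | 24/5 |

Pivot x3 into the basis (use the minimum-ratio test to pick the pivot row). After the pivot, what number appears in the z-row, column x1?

-6

Ratio test on column x3 — row 1: (81/5)/(11/5) = 81/11; row 2: (24/5)/(4/5) = 6. Minimum is 6 at row 2 (x4 leaves); pivot element 4/5.
Divide row 2 by 4/5; eliminate column x3 from the other rows.
z-row update in column x1: -6 − (-21/5)·0 = -6.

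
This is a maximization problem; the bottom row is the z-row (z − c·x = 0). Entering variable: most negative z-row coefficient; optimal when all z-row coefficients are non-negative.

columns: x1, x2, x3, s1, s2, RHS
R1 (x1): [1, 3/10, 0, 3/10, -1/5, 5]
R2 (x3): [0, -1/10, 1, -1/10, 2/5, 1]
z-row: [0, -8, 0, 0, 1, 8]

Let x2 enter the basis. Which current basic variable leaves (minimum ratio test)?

Column x2 entries and ratios — x1: 5/(3/10) = 50/3; x3: -1/10 ≤ 0, skip.
Smallest ratio is 50/3 in the row of x1, so x1 leaves.

x1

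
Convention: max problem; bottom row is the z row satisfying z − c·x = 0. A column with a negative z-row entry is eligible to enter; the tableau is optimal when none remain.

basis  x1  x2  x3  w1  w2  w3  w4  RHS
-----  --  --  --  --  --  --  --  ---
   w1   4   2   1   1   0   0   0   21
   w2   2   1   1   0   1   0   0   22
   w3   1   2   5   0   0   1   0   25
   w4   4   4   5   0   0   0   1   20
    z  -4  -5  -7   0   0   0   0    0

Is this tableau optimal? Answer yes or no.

The z-row has a negative entry -7 in column x3, so it is not optimal.

no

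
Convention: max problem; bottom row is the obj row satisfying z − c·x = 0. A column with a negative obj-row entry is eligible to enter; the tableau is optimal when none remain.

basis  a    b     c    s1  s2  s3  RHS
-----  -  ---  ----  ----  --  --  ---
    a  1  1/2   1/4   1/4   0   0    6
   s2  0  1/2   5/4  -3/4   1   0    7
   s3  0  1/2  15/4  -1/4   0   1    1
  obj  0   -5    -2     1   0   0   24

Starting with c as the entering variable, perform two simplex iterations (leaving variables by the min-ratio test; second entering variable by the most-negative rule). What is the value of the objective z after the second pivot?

34

Ratio test on column c — row 1: 6/(1/4) = 24; row 2: 7/(5/4) = 28/5; row 3: 1/(15/4) = 4/15. Minimum is 4/15 at row 3 (s3 leaves); pivot element 15/4.
Pivot on row 3; the obj-row RHS becomes 24 − (-2)·(4/15) = 368/15.
Next entering variable (most negative obj-row entry -71/15): b.
Ratio test on column b — row 1: (89/15)/(7/15) = 89/7; row 2: (20/3)/(1/3) = 20; row 3: (4/15)/(2/15) = 2. Minimum is 2 at row 3 (c leaves); pivot element 2/15.
After the second pivot the obj-row RHS is 368/15 − (-71/15)·2 = 34.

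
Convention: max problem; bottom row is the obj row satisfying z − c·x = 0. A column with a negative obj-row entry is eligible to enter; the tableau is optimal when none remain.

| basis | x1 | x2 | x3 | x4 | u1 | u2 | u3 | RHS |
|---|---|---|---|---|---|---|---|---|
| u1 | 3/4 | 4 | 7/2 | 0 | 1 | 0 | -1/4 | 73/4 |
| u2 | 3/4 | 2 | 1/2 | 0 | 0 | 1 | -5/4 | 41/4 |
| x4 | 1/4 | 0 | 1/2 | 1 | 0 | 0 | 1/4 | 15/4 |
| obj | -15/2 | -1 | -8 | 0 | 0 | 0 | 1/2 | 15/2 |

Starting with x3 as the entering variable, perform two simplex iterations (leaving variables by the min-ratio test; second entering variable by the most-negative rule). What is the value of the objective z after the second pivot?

Ratio test on column x3 — row 1: (73/4)/(7/2) = 73/14; row 2: (41/4)/(1/2) = 41/2; row 3: (15/4)/(1/2) = 15/2. Minimum is 73/14 at row 1 (u1 leaves); pivot element 7/2.
Pivot on row 1; the obj-row RHS becomes 15/2 − (-8)·(73/14) = 689/14.
Next entering variable (most negative obj-row entry -81/14): x1.
Ratio test on column x1 — row 1: (73/14)/(3/14) = 73/3; row 2: (107/14)/(9/14) = 107/9; row 3: (8/7)/(1/7) = 8. Minimum is 8 at row 3 (x4 leaves); pivot element 1/7.
After the second pivot the obj-row RHS is 689/14 − (-81/14)·8 = 191/2.

191/2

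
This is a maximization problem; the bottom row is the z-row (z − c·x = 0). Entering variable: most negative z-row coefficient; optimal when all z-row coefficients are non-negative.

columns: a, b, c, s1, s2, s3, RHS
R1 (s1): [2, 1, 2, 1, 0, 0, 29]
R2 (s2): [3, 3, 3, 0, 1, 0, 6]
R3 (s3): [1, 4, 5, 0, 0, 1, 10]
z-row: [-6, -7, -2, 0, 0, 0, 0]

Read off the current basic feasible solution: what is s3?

s3 is basic (row 3); its value is the RHS of that row, 10.

10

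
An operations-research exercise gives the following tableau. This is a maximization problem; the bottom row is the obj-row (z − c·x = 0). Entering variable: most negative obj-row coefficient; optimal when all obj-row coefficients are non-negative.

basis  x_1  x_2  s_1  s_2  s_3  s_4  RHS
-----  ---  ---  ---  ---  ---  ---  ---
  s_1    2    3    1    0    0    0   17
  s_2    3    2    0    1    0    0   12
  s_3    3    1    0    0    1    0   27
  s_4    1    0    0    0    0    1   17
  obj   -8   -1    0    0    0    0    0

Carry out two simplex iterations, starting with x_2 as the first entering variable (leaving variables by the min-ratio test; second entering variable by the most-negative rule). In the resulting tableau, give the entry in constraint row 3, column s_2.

-7/5

Ratio test on column x_2 — row 1: 17/3 = 17/3; row 2: 12/2 = 6; row 3: 27/1 = 27; row 4: entry 0 ≤ 0. Minimum is 17/3 at row 1 (s_1 leaves); pivot element 3.
Divide row 1 by 3; eliminate column x_2 from the other rows.
Second iteration: most negative obj-row entry is -22/3 in column x_1, so x_1 enters.
Ratio test on column x_1 — row 1: (17/3)/(2/3) = 17/2; row 2: (2/3)/(5/3) = 2/5; row 3: (64/3)/(7/3) = 64/7; row 4: 17/1 = 17. Minimum is 2/5 at row 2 (s_2 leaves); pivot element 5/3.
Divide row 2 by 5/3; eliminate column x_1 from the other rows.
After both pivots, the entry at constraint row 3, column s_2 is -7/5.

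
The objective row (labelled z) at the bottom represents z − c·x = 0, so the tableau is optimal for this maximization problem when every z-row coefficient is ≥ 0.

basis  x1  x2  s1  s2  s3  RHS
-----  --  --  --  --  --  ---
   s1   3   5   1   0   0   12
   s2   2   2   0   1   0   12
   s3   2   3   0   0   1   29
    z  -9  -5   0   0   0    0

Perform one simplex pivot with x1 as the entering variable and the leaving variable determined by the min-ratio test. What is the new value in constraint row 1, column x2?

Ratio test on column x1 — row 1: 12/3 = 4; row 2: 12/2 = 6; row 3: 29/2 = 29/2. Minimum is 4 at row 1 (s1 leaves); pivot element 3.
Divide row 1 by 3; eliminate column x1 from the other rows.
In the new row 1, the x2 entry is the old entry divided by the pivot: 5/3 = 5/3.

5/3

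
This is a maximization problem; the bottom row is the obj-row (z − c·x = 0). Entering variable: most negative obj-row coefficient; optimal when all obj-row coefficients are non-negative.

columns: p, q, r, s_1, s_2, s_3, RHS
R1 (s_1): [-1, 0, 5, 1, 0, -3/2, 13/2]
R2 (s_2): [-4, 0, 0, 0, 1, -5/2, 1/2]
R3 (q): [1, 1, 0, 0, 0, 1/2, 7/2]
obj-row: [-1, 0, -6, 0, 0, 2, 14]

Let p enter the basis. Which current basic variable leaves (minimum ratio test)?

q

Column p entries and ratios — s_1: -1 ≤ 0, skip; s_2: -4 ≤ 0, skip; q: (7/2)/1 = 7/2.
Smallest ratio is 7/2 in the row of q, so q leaves.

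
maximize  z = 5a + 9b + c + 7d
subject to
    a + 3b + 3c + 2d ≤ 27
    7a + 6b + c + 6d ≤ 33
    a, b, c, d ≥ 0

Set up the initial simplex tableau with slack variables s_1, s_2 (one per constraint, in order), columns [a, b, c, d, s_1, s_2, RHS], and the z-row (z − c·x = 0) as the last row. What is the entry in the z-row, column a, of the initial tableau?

-5

The z-row carries the negated objective coefficients: the a entry is -5.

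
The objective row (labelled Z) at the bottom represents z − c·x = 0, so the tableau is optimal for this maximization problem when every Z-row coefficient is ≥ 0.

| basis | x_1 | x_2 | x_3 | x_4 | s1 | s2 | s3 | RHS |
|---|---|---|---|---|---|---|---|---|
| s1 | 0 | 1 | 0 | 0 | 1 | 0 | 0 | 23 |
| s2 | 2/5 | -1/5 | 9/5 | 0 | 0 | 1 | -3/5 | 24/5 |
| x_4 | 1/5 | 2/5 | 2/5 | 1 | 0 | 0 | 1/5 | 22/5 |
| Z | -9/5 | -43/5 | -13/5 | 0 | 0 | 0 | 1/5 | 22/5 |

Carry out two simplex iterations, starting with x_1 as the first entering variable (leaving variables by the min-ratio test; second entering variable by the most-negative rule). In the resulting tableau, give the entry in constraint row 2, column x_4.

1

Ratio test on column x_1 — row 1: entry 0 ≤ 0; row 2: (24/5)/(2/5) = 12; row 3: (22/5)/(1/5) = 22. Minimum is 12 at row 2 (s2 leaves); pivot element 2/5.
Divide row 2 by 2/5; eliminate column x_1 from the other rows.
Second iteration: most negative Z-row entry is -19/2 in column x_2, so x_2 enters.
Ratio test on column x_2 — row 1: 23/1 = 23; row 2: entry -1/2 ≤ 0; row 3: 2/(1/2) = 4. Minimum is 4 at row 3 (x_4 leaves); pivot element 1/2.
Divide row 3 by 1/2; eliminate column x_2 from the other rows.
After both pivots, the entry at constraint row 2, column x_4 is 1.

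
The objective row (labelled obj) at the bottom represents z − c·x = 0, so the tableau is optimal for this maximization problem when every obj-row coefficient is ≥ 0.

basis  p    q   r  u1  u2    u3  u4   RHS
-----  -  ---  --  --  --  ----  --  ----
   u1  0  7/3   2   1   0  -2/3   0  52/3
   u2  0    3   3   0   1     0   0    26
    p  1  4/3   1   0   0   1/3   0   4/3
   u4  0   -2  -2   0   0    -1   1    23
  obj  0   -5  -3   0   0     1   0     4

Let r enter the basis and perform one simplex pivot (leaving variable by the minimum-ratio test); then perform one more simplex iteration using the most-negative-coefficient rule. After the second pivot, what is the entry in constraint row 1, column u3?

-5/4

Ratio test on column r — row 1: (52/3)/2 = 26/3; row 2: 26/3 = 26/3; row 3: (4/3)/1 = 4/3; row 4: entry -2 ≤ 0. Minimum is 4/3 at row 3 (p leaves); pivot element 1.
Divide row 3 by 1; eliminate column r from the other rows.
Second iteration: most negative obj-row entry is -1 in column q, so q enters.
Ratio test on column q — row 1: entry -1/3 ≤ 0; row 2: entry -1 ≤ 0; row 3: (4/3)/(4/3) = 1; row 4: (77/3)/(2/3) = 77/2. Minimum is 1 at row 3 (r leaves); pivot element 4/3.
Divide row 3 by 4/3; eliminate column q from the other rows.
After both pivots, the entry at constraint row 1, column u3 is -5/4.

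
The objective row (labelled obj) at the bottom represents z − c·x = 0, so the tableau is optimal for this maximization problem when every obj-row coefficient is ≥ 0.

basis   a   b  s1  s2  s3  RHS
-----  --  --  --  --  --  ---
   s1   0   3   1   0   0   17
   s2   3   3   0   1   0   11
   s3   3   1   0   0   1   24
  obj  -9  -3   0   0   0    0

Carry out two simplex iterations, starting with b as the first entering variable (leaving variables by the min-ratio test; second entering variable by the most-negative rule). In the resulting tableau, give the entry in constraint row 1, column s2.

Ratio test on column b — row 1: 17/3 = 17/3; row 2: 11/3 = 11/3; row 3: 24/1 = 24. Minimum is 11/3 at row 2 (s2 leaves); pivot element 3.
Divide row 2 by 3; eliminate column b from the other rows.
Second iteration: most negative obj-row entry is -6 in column a, so a enters.
Ratio test on column a — row 1: entry -3 ≤ 0; row 2: (11/3)/1 = 11/3; row 3: (61/3)/2 = 61/6. Minimum is 11/3 at row 2 (b leaves); pivot element 1.
Divide row 2 by 1; eliminate column a from the other rows.
After both pivots, the entry at constraint row 1, column s2 is 0.

0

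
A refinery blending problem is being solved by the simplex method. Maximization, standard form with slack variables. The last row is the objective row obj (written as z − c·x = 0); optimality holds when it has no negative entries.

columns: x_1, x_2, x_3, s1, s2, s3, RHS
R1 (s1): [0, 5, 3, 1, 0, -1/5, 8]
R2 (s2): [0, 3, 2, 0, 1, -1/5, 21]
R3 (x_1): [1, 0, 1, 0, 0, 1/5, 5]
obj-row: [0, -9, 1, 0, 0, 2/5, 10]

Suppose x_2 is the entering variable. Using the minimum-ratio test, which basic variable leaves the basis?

Column x_2 entries and ratios — s1: 8/5 = 8/5; s2: 21/3 = 7; x_1: 0 ≤ 0, skip.
Smallest ratio is 8/5 in the row of s1, so s1 leaves.

s1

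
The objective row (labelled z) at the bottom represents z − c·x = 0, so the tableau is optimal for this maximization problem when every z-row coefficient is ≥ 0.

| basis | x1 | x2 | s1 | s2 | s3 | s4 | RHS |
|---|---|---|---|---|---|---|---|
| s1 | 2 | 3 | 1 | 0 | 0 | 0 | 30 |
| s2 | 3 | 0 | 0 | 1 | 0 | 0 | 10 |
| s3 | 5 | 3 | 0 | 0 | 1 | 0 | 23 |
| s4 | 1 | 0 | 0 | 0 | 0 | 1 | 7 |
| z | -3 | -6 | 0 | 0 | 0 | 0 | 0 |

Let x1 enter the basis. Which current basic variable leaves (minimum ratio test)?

Column x1 entries and ratios — s1: 30/2 = 15; s2: 10/3 = 10/3; s3: 23/5 = 23/5; s4: 7/1 = 7.
Smallest ratio is 10/3 in the row of s2, so s2 leaves.

s2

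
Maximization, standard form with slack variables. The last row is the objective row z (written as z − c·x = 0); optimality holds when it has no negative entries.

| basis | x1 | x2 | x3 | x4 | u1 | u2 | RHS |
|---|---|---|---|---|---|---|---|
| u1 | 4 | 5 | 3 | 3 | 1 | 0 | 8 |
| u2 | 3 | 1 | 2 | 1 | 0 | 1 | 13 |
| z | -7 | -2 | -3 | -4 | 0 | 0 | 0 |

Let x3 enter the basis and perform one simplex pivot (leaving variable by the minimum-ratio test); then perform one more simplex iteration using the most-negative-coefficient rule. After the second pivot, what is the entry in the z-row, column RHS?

Ratio test on column x3 — row 1: 8/3 = 8/3; row 2: 13/2 = 13/2. Minimum is 8/3 at row 1 (u1 leaves); pivot element 3.
Divide row 1 by 3; eliminate column x3 from the other rows.
Second iteration: most negative z-row entry is -3 in column x1, so x1 enters.
Ratio test on column x1 — row 1: (8/3)/(4/3) = 2; row 2: (23/3)/(1/3) = 23. Minimum is 2 at row 1 (x3 leaves); pivot element 4/3.
Divide row 1 by 4/3; eliminate column x1 from the other rows.
After both pivots, the entry at the z-row, column RHS is 14.

14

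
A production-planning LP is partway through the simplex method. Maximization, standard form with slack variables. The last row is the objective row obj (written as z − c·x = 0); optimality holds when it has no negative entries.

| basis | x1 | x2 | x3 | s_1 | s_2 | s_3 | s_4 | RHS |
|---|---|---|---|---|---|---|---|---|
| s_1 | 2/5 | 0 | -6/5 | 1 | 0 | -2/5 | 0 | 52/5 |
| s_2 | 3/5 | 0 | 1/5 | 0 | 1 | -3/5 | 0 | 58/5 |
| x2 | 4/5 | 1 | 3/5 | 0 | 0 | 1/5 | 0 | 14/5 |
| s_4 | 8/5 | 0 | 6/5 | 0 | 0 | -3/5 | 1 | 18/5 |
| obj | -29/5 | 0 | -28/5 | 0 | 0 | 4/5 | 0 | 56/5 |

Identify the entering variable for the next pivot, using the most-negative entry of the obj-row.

x1

Negative obj-row entries: x1: -29/5, x3: -28/5.
The most negative is -29/5 in column x1, so x1 enters.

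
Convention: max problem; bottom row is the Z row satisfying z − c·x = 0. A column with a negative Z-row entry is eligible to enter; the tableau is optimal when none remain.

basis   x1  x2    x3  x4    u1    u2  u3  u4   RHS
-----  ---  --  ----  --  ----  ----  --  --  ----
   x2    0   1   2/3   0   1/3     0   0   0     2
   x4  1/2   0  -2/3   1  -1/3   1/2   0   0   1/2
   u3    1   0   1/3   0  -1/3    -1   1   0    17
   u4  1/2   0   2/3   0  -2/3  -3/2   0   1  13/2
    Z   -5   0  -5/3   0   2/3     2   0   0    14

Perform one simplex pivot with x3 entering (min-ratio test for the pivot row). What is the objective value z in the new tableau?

Ratio test on column x3 — row 1: 2/(2/3) = 3; row 2: entry -2/3 ≤ 0; row 3: 17/(1/3) = 51; row 4: (13/2)/(2/3) = 39/4. Minimum is 3 at row 1 (x2 leaves); pivot element 2/3.
Pivot on row 1; the Z-row RHS becomes 14 − (-5/3)·3 = 19.

19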